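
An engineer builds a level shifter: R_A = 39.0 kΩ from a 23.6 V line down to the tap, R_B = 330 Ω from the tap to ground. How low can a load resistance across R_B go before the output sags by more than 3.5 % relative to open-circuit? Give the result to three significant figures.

R_L(min) ≈ 9.02 kΩ

Output resistance R_th = R_A‖R_B = (39000 × 330)/39330 = 327.2 Ω.
The fractional drop is R_th/(R_th + R_L); requiring this ≤ 0.0350 gives R_L ≥ R_th(1/0.0350 − 1) = 327.2 × 27.57 = 9.02 kΩ.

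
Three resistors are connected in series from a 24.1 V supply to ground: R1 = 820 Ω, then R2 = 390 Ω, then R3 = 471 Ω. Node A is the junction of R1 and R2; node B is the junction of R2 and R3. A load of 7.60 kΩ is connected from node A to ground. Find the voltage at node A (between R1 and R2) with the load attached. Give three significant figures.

Below node A the series string R2+R3 = 861.0 Ω sits in parallel with the 7600 Ω load: 773.4 Ω.
V_A = 24.1 × 773.4/(820 + 773.4) = 11.7 V.

V ≈ 11.7 V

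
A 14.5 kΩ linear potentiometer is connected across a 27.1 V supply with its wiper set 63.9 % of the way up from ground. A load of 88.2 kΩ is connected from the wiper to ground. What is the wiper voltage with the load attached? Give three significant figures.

V ≈ 16.7 V

The wiper splits the pot into (1−α)R = 5.234 kΩ above and αR = 9.265 kΩ below.
Lower section ‖ load = 8.385 kΩ.
V_wiper = 27.1 × 8.385/(5.234 + 8.385) = 16.7 V.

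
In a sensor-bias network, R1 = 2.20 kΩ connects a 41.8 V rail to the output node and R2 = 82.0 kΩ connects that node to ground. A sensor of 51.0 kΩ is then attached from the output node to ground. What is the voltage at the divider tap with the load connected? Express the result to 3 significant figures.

The load sits in parallel with R2: R2‖R_L = (82.0 × 51.0) / (82.0 + 51.0) = 31.44 kΩ.
V_out = 41.8 × 31.44 / (2.20 + 31.44) = 41.8 × 31.44/33.64 = 39.1 V.

V_out ≈ 39.1 V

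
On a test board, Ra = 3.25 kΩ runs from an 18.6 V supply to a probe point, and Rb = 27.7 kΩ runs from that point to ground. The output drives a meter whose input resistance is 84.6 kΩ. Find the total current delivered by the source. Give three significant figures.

I ≈ 0.771 mA

Rb‖R_L = 20.87 kΩ, so the source sees Ra + Rb‖R_L = 24.12 kΩ.
I = 18.6 V / 24.12 kΩ = 0.771 mA.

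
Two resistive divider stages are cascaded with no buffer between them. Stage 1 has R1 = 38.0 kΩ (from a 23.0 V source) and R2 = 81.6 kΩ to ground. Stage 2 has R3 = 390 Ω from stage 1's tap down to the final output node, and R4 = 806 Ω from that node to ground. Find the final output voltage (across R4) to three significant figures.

V_out ≈ 0.466 V

Stage 2 presents R3+R4 = 1196 Ω as a load on stage 1's tap.
Stage 1's lower leg becomes R2‖(R3+R4) = 1179 Ω, so V_mid = 23.0 × 1179/39180 = 0.6920 V.
Stage 2 is itself unloaded: V_out = V_mid × R4/(R3+R4) = 0.6920 × 806/1196 = 0.466 V.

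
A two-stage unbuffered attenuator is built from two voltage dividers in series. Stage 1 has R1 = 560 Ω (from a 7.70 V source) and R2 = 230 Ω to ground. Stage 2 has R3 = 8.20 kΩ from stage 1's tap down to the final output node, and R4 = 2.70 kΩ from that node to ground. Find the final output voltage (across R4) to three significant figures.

V_out ≈ 0.547 V

Stage 2 presents R3+R4 = 10900 Ω as a load on stage 1's tap.
Stage 1's lower leg becomes R2‖(R3+R4) = 225.2 Ω, so V_mid = 7.70 × 225.2/785.2 = 2.209 V.
Stage 2 is itself unloaded: V_out = V_mid × R4/(R3+R4) = 2.209 × 2700/10900 = 0.547 V.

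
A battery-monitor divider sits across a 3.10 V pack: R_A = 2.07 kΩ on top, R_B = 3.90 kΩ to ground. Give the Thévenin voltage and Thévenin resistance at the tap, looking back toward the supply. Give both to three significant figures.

V_th is the open-circuit tap voltage: 3.10 × 3.90/(2.07 + 3.90) = 2.03 V.
With the supply zeroed, R_A and R_B appear in parallel from the tap: R_th = R_A‖R_B = (2.07 × 3.90)/5.970 = 1.35 kΩ.

V_th = 2.03 V, R_th = 1.35 kΩ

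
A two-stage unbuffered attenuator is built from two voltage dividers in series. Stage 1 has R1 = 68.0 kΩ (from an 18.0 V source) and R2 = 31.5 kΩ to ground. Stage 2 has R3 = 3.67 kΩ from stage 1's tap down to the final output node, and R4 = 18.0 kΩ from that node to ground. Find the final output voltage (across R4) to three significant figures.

V_out ≈ 2.37 V

Stage 2 presents R3+R4 = 21.67 kΩ as a load on stage 1's tap.
Stage 1's lower leg becomes R2‖(R3+R4) = 12.84 kΩ, so V_mid = 18.0 × 12.84/80.84 = 2.859 V.
Stage 2 is itself unloaded: V_out = V_mid × R4/(R3+R4) = 2.859 × 18.0/21.67 = 2.37 V.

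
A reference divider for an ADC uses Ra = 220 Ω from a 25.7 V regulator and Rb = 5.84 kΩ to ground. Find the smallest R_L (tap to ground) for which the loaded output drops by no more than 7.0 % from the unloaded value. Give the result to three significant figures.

R_L(min) ≈ 2.82 kΩ

Output resistance R_th = Ra‖Rb = (220 × 5840)/6060 = 212.0 Ω.
The fractional drop is R_th/(R_th + R_L); requiring this ≤ 0.0700 gives R_L ≥ R_th(1/0.0700 − 1) = 212.0 × 13.29 = 2.82 kΩ.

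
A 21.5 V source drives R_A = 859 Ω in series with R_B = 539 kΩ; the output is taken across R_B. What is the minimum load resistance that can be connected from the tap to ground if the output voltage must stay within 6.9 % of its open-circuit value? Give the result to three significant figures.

R_L(min) ≈ 11.6 kΩ

Output resistance R_th = R_A‖R_B = (859 × 539000)/539900 = 857.6 Ω.
The fractional drop is R_th/(R_th + R_L); requiring this ≤ 0.0690 gives R_L ≥ R_th(1/0.0690 − 1) = 857.6 × 13.49 = 11.6 kΩ.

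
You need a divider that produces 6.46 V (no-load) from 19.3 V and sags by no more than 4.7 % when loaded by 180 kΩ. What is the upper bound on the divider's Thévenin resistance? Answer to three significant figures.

R_th ≤ 8.88 kΩ

Loading drop = R_th/(R_th + R_L) ≤ 0.0470, so R_th ≤ R_L · ε/(1−ε) = 180 kΩ × 0.0470/0.9530 = 8.88 kΩ.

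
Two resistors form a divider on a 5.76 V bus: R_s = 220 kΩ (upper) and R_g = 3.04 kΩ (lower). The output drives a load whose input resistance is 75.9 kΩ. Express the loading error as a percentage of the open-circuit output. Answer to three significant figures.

3.80 %

The divider's output (Thévenin) resistance is R_s‖R_g = 2.999 kΩ.
Fractional drop under load = R_th/(R_th + R_L) = 2.999 / (2.999 + 75.9) = 0.03801.
So the output falls by 3.80 %.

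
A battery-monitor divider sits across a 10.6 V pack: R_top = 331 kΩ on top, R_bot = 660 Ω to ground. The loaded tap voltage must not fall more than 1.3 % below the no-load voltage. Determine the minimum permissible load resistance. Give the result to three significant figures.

Output resistance R_th = R_top‖R_bot = (331000 × 660)/331700 = 658.7 Ω.
The fractional drop is R_th/(R_th + R_L); requiring this ≤ 0.0130 gives R_L ≥ R_th(1/0.0130 − 1) = 658.7 × 75.92 = 50.0 kΩ.

R_L(min) ≈ 50.0 kΩ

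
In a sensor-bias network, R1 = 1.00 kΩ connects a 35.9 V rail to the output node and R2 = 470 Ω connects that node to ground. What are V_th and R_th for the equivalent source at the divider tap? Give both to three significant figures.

V_th = 11.5 V, R_th = 320 Ω

V_th is the open-circuit tap voltage: 35.9 × 470/(1000 + 470) = 11.5 V.
With the supply zeroed, R1 and R2 appear in parallel from the tap: R_th = R1‖R2 = (1000 × 470)/1470 = 320 Ω.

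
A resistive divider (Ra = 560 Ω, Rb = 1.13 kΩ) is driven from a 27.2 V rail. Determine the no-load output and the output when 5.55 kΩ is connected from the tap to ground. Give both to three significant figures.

Unloaded: 18.2 V; loaded: 17.0 V

Open-circuit: V = 27.2 × 1130/(560 + 1130) = 18.2 V.
With the load, Rb becomes Rb‖R_L = 938.8 Ω, so V = 27.2 × 938.8/1499 = 17.0 V.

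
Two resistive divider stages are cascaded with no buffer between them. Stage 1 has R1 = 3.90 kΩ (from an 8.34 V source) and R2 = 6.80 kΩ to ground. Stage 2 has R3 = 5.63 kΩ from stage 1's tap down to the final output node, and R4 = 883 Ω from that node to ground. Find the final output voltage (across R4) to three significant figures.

Stage 2 presents R3+R4 = 6513 Ω as a load on stage 1's tap.
Stage 1's lower leg becomes R2‖(R3+R4) = 3327 Ω, so V_mid = 8.34 × 3327/7227 = 3.839 V.
Stage 2 is itself unloaded: V_out = V_mid × R4/(R3+R4) = 3.839 × 883/6513 = 0.520 V.

V_out ≈ 0.520 V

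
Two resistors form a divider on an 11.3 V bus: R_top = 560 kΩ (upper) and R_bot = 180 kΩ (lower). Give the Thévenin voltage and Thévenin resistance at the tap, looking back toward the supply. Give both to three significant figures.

V_th is the open-circuit tap voltage: 11.3 × 180/(560 + 180) = 2.75 V.
With the supply zeroed, R_top and R_bot appear in parallel from the tap: R_th = R_top‖R_bot = (560 × 180)/740.0 = 136 kΩ.

V_th = 2.75 V, R_th = 136 kΩ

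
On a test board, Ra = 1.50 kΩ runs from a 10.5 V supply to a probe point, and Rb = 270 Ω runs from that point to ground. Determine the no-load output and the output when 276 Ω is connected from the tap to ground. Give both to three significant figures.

Unloaded: 1.60 V; loaded: 0.876 V

Open-circuit: V = 10.5 × 270/(1500 + 270) = 1.60 V.
With the load, Rb becomes Rb‖R_L = 136.5 Ω, so V = 10.5 × 136.5/1636 = 0.876 V.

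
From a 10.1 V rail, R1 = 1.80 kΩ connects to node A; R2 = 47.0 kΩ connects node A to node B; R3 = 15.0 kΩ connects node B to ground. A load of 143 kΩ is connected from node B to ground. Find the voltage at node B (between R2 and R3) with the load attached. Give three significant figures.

At node B, R3 is in parallel with the load: R3‖R_L = 13.58 kΩ.
Below node A the resistance is R2 + (R3‖R_L) = 60.58 kΩ, so V_A = 10.1 × 60.58/62.38 = 9.809 V.
Then V_B = V_A × (R3‖R_L)/(R2 + R3‖R_L) = 9.809 × 13.58/60.58 = 2.20 V.

V ≈ 2.20 V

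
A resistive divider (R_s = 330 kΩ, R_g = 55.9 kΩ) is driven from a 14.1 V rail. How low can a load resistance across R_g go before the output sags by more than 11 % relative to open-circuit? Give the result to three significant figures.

Output resistance R_th = R_s‖R_g = (330 × 55.9)/385.9 = 47.80 kΩ.
The fractional drop is R_th/(R_th + R_L); requiring this ≤ 0.110 gives R_L ≥ R_th(1/0.110 − 1) = 47.80 × 8.091 = 387 kΩ.

R_L(min) ≈ 387 kΩ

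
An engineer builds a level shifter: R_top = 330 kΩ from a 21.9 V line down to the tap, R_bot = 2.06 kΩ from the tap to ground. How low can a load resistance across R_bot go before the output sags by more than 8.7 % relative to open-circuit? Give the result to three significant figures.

Output resistance R_th = R_top‖R_bot = (330 × 2.06)/332.1 = 2.047 kΩ.
The fractional drop is R_th/(R_th + R_L); requiring this ≤ 0.0870 gives R_L ≥ R_th(1/0.0870 − 1) = 2.047 × 10.49 = 21.5 kΩ.

R_L(min) ≈ 21.5 kΩ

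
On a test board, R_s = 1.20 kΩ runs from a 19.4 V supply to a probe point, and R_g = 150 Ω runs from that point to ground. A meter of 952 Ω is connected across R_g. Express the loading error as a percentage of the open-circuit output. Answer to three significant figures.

Unloaded V = 19.4 × 150/1350 = 2.1556 V.
Loaded: R_g‖R_L = 129.6 Ω, giving V = 19.4 × 129.6/1330 = 1.8907 V.
Drop = (2.1556 − 1.8907) / 2.1556 = 12.3 %.

12.3 %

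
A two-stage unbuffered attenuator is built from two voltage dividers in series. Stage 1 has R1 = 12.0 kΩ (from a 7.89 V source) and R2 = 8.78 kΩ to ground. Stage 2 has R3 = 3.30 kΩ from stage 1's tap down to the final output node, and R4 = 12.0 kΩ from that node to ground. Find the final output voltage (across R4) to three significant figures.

Stage 2 presents R3+R4 = 15.30 kΩ as a load on stage 1's tap.
Stage 1's lower leg becomes R2‖(R3+R4) = 5.579 kΩ, so V_mid = 7.89 × 5.579/17.58 = 2.504 V.
Stage 2 is itself unloaded: V_out = V_mid × R4/(R3+R4) = 2.504 × 12.0/15.30 = 1.96 V.

V_out ≈ 1.96 V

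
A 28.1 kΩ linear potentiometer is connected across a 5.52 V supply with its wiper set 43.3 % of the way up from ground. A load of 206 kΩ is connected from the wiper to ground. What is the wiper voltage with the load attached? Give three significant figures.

V ≈ 2.31 V

The wiper splits the pot into (1−α)R = 15.93 kΩ above and αR = 12.17 kΩ below.
Lower section ‖ load = 11.49 kΩ.
V_wiper = 5.52 × 11.49/(15.93 + 11.49) = 2.31 V.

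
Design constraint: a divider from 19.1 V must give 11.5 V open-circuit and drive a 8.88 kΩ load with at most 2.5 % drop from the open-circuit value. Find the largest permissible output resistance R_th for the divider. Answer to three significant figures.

Loading drop = R_th/(R_th + R_L) ≤ 0.0250, so R_th ≤ R_L · ε/(1−ε) = 8.88 kΩ × 0.0250/0.9750 = 228 Ω.

R_th ≤ 228 Ω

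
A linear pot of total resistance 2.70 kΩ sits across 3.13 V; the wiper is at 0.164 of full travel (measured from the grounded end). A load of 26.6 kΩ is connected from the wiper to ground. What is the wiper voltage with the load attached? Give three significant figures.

The wiper splits the pot into (1−α)R = 2257 Ω above and αR = 442.8 Ω below.
Lower section ‖ load = 435.5 Ω.
V_wiper = 3.13 × 435.5/(2257 + 435.5) = 0.506 V.

V ≈ 0.506 V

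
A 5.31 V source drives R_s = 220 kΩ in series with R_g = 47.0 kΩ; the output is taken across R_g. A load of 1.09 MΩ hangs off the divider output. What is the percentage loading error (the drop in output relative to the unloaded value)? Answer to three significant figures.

The divider's output (Thévenin) resistance is R_s‖R_g = 38.73 kΩ.
Fractional drop under load = R_th/(R_th + R_L) = 38.73 / (38.73 + 1090) = 0.03431.
So the output falls by 3.43 %.

3.43 %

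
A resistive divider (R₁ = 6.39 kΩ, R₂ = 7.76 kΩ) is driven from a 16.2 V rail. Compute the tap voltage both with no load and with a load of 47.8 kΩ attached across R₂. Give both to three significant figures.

Open-circuit: V = 16.2 × 7.76/(6.39 + 7.76) = 8.88 V.
With the load, R₂ becomes R₂‖R_L = 6.676 kΩ, so V = 16.2 × 6.676/13.07 = 8.28 V.

Unloaded: 8.88 V; loaded: 8.28 V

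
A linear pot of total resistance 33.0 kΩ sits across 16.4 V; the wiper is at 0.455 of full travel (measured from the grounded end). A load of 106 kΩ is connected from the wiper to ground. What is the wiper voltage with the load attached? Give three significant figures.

V ≈ 6.93 V

The wiper splits the pot into (1−α)R = 17.98 kΩ above and αR = 15.02 kΩ below.
Lower section ‖ load = 13.15 kΩ.
V_wiper = 16.4 × 13.15/(17.98 + 13.15) = 6.93 V.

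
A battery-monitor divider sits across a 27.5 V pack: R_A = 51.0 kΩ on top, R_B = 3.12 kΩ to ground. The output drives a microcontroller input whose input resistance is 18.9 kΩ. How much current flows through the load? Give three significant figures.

I_L ≈ 0.0726 mA

R_B‖R_L = 2.678 kΩ; V_out = 27.5 × 2.678/53.68 = 1.372 V.
I_L = V_out / R_L = 1.372 / 18.9 kΩ = 0.0726 mA.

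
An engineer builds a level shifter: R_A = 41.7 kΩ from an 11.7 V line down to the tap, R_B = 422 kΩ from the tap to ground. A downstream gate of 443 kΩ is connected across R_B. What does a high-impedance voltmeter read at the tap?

The load sits in parallel with R_B: R_B‖R_L = (422 × 443) / (422 + 443) = 216.1 kΩ.
V_out = 11.7 × 216.1 / (41.7 + 216.1) = 11.7 × 216.1/257.8 = 9.81 V.

V_out ≈ 9.81 V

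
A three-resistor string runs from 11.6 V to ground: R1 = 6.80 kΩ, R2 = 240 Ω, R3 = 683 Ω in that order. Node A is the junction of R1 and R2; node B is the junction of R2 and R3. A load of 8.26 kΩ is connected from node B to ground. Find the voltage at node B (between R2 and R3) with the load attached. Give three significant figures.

V ≈ 0.954 V

At node B, R3 is in parallel with the load: R3‖R_L = 630.8 Ω.
Below node A the resistance is R2 + (R3‖R_L) = 870.8 Ω, so V_A = 11.6 × 870.8/7671 = 1.317 V.
Then V_B = V_A × (R3‖R_L)/(R2 + R3‖R_L) = 1.317 × 630.8/870.8 = 0.954 V.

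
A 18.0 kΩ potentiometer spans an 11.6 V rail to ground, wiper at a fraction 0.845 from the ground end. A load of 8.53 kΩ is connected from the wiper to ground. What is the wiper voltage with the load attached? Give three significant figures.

The wiper splits the pot into (1−α)R = 2.790 kΩ above and αR = 15.21 kΩ below.
Lower section ‖ load = 5.465 kΩ.
V_wiper = 11.6 × 5.465/(2.790 + 5.465) = 7.68 V.

V ≈ 7.68 V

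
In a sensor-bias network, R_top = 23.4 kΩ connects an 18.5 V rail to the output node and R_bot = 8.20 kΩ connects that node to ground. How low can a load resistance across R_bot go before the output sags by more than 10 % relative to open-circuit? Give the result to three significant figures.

R_L(min) ≈ 54.6 kΩ

Output resistance R_th = R_top‖R_bot = (23.4 × 8.20)/31.60 = 6.072 kΩ.
The fractional drop is R_th/(R_th + R_L); requiring this ≤ 0.100 gives R_L ≥ R_th(1/0.100 − 1) = 6.072 × 9.000 = 54.6 kΩ.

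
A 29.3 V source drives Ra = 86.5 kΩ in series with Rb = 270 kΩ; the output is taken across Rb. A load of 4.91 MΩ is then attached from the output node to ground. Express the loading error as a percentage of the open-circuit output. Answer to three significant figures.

1.32 %

The divider's output (Thévenin) resistance is Ra‖Rb = 65.51 kΩ.
Fractional drop under load = R_th/(R_th + R_L) = 65.51 / (65.51 + 4910) = 0.01317.
So the output falls by 1.32 %.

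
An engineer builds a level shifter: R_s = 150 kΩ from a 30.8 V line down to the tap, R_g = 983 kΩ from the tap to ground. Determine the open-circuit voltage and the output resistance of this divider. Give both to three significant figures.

V_th is the open-circuit tap voltage: 30.8 × 983/(150 + 983) = 26.7 V.
With the supply zeroed, R_s and R_g appear in parallel from the tap: R_th = R_s‖R_g = (150 × 983)/1133 = 130 kΩ.

V_th = 26.7 V, R_th = 130 kΩ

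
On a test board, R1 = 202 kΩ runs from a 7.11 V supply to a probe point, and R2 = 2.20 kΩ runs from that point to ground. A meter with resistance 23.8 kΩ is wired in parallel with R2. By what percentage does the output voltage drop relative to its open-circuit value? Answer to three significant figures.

The divider's output (Thévenin) resistance is R1‖R2 = 2.176 kΩ.
Fractional drop under load = R_th/(R_th + R_L) = 2.176 / (2.176 + 23.8) = 0.08378.
So the output falls by 8.38 %.

8.38 %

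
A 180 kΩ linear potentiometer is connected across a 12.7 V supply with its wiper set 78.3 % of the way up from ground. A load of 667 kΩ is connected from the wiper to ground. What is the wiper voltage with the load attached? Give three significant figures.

The wiper splits the pot into (1−α)R = 39.06 kΩ above and αR = 140.9 kΩ below.
Lower section ‖ load = 116.4 kΩ.
V_wiper = 12.7 × 116.4/(39.06 + 116.4) = 9.51 V.

V ≈ 9.51 V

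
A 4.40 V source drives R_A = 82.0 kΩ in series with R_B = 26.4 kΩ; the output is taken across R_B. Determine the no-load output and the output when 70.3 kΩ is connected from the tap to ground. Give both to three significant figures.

Unloaded: 1.07 V; loaded: 0.835 V

Open-circuit: V = 4.40 × 26.4/(82.0 + 26.4) = 1.07 V.
With the load, R_B becomes R_B‖R_L = 19.19 kΩ, so V = 4.40 × 19.19/101.2 = 0.835 V.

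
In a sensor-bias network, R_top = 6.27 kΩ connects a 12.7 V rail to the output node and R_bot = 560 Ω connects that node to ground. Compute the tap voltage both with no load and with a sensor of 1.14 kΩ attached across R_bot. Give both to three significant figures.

Unloaded: 1.04 V; loaded: 0.718 V

Open-circuit: V = 12.7 × 560/(6270 + 560) = 1.04 V.
With the load, R_bot becomes R_bot‖R_L = 375.5 Ω, so V = 12.7 × 375.5/6646 = 0.718 V.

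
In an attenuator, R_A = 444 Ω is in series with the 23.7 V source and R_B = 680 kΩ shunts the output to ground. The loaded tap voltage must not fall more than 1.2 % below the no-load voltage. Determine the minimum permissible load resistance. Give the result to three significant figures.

Output resistance R_th = R_A‖R_B = (444 × 680000)/680400 = 443.7 Ω.
The fractional drop is R_th/(R_th + R_L); requiring this ≤ 0.0120 gives R_L ≥ R_th(1/0.0120 − 1) = 443.7 × 82.33 = 36.5 kΩ.

R_L(min) ≈ 36.5 kΩ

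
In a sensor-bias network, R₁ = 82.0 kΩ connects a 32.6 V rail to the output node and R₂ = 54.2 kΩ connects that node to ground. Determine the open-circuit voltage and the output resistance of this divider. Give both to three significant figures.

V_th = 13.0 V, R_th = 32.6 kΩ

V_th is the open-circuit tap voltage: 32.6 × 54.2/(82.0 + 54.2) = 13.0 V.
With the supply zeroed, R₁ and R₂ appear in parallel from the tap: R_th = R₁‖R₂ = (82.0 × 54.2)/136.2 = 32.6 kΩ.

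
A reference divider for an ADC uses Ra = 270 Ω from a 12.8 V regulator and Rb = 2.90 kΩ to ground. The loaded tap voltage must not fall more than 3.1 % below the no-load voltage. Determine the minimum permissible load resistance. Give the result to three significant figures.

Output resistance R_th = Ra‖Rb = (270 × 2900)/3170 = 247.0 Ω.
The fractional drop is R_th/(R_th + R_L); requiring this ≤ 0.0310 gives R_L ≥ R_th(1/0.0310 − 1) = 247.0 × 31.26 = 7.72 kΩ.

R_L(min) ≈ 7.72 kΩ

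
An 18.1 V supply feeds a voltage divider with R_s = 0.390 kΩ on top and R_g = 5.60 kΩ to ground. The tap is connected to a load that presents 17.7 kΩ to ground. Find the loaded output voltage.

The load sits in parallel with R_g: R_g‖R_L = (5600 × 17700) / (5600 + 17700) = 4254 Ω.
V_out = 18.1 × 4254 / (390 + 4254) = 18.1 × 4254/4644 = 16.6 V.

V_out ≈ 16.6 V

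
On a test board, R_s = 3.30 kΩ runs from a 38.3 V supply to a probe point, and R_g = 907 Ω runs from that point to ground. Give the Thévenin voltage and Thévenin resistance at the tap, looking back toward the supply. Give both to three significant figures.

V_th = 8.26 V, R_th = 711 Ω

V_th is the open-circuit tap voltage: 38.3 × 907/(3300 + 907) = 8.26 V.
With the supply zeroed, R_s and R_g appear in parallel from the tap: R_th = R_s‖R_g = (3300 × 907)/4207 = 711 Ω.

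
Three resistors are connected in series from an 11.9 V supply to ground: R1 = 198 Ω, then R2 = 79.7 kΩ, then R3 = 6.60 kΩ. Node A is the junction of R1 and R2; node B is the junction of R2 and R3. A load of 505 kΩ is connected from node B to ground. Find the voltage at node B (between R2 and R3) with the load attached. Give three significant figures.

At node B, R3 is in parallel with the load: R3‖R_L = 6515 Ω.
Below node A the resistance is R2 + (R3‖R_L) = 86210 Ω, so V_A = 11.9 × 86210/86410 = 11.87 V.
Then V_B = V_A × (R3‖R_L)/(R2 + R3‖R_L) = 11.87 × 6515/86210 = 0.897 V.

V ≈ 0.897 V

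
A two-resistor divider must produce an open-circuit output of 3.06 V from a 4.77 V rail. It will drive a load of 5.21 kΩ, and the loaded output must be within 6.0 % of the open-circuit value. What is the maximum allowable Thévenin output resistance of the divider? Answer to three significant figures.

Loading drop = R_th/(R_th + R_L) ≤ 0.0600, so R_th ≤ R_L · ε/(1−ε) = 5.21 kΩ × 0.0600/0.9400 = 333 Ω.

R_th ≤ 333 Ω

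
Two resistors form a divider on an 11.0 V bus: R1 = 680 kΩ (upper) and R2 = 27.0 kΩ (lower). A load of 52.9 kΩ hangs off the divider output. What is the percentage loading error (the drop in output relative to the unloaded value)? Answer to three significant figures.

The divider's output (Thévenin) resistance is R1‖R2 = 25.97 kΩ.
Fractional drop under load = R_th/(R_th + R_L) = 25.97 / (25.97 + 52.9) = 0.3293.
So the output falls by 32.9 %.

32.9 %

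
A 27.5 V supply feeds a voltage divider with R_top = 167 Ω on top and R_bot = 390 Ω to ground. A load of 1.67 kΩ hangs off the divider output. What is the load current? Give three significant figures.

R_bot‖R_L = 316.2 Ω; V_out = 27.5 × 316.2/483.2 = 17.99 V.
I_L = V_out / R_L = 17.99 / 1.67 kΩ = 10.8 mA.

I_L ≈ 10.8 mA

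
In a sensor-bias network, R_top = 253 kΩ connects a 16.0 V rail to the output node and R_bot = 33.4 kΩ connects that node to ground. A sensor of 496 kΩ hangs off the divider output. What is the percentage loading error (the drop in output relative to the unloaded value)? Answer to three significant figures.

The divider's output (Thévenin) resistance is R_top‖R_bot = 29.50 kΩ.
Fractional drop under load = R_th/(R_th + R_L) = 29.50 / (29.50 + 496) = 0.05615.
So the output falls by 5.61 %.

5.61 %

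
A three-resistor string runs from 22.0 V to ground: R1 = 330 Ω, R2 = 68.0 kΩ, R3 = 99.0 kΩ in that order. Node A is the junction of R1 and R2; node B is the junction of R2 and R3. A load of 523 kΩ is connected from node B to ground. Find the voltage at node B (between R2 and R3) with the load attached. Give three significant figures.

V ≈ 12.1 V

At node B, R3 is in parallel with the load: R3‖R_L = 83240 Ω.
Below node A the resistance is R2 + (R3‖R_L) = 151200 Ω, so V_A = 22.0 × 151200/151600 = 21.95 V.
Then V_B = V_A × (R3‖R_L)/(R2 + R3‖R_L) = 21.95 × 83240/151200 = 12.1 V.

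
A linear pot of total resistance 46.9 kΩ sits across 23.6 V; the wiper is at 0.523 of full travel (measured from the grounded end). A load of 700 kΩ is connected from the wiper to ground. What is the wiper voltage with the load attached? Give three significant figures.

The wiper splits the pot into (1−α)R = 22.37 kΩ above and αR = 24.53 kΩ below.
Lower section ‖ load = 23.70 kΩ.
V_wiper = 23.6 × 23.70/(22.37 + 23.70) = 12.1 V.

V ≈ 12.1 V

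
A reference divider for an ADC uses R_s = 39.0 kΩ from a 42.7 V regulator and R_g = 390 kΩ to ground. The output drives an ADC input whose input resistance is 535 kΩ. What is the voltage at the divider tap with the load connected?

V_out ≈ 36.4 V

The load sits in parallel with R_g: R_g‖R_L = (390 × 535) / (390 + 535) = 225.6 kΩ.
V_out = 42.7 × 225.6 / (39.0 + 225.6) = 42.7 × 225.6/264.6 = 36.4 V.
(Unloaded it would have been 38.8 V.)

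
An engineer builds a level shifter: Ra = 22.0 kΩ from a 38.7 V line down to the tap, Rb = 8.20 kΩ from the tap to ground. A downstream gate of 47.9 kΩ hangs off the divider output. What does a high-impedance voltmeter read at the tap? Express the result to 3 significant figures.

The load sits in parallel with Rb: Rb‖R_L = (8.20 × 47.9) / (8.20 + 47.9) = 7.001 kΩ.
V_out = 38.7 × 7.001 / (22.0 + 7.001) = 38.7 × 7.001/29.00 = 9.34 V.
(Unloaded it would have been 10.5 V.)

V_out ≈ 9.34 V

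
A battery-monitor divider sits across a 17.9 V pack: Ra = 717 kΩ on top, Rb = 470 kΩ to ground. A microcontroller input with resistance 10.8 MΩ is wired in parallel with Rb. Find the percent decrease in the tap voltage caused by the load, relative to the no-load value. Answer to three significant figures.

The divider's output (Thévenin) resistance is Ra‖Rb = 283.9 kΩ.
Fractional drop under load = R_th/(R_th + R_L) = 283.9 / (283.9 + 10800) = 0.02561.
So the output falls by 2.56 %.

2.56 %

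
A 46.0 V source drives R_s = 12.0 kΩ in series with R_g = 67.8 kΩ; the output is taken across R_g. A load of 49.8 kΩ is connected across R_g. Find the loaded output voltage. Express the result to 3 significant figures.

The load sits in parallel with R_g: R_g‖R_L = (67.8 × 49.8) / (67.8 + 49.8) = 28.71 kΩ.
V_out = 46.0 × 28.71 / (12.0 + 28.71) = 46.0 × 28.71/40.71 = 32.4 V.
(Unloaded it would have been 39.1 V.)

V_out ≈ 32.4 V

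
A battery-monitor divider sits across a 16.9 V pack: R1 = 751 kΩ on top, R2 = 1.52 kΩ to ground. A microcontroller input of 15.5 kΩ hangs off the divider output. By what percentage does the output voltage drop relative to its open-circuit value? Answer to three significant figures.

8.91 %

The divider's output (Thévenin) resistance is R1‖R2 = 1.517 kΩ.
Fractional drop under load = R_th/(R_th + R_L) = 1.517 / (1.517 + 15.5) = 0.08914.
So the output falls by 8.91 %.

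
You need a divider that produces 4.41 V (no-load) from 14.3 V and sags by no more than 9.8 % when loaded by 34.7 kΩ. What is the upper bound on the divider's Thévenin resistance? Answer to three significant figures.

R_th ≤ 3.77 kΩ

Loading drop = R_th/(R_th + R_L) ≤ 0.0980, so R_th ≤ R_L · ε/(1−ε) = 34.7 kΩ × 0.0980/0.9020 = 3.77 kΩ.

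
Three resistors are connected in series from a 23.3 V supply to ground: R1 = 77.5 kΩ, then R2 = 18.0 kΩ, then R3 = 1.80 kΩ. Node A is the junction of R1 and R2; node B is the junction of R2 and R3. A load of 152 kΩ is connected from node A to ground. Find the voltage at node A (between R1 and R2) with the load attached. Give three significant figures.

V ≈ 4.30 V

Below node A the series string R2+R3 = 19.80 kΩ sits in parallel with the 152 kΩ load: 17.52 kΩ.
V_A = 23.3 × 17.52/(77.5 + 17.52) = 4.30 V.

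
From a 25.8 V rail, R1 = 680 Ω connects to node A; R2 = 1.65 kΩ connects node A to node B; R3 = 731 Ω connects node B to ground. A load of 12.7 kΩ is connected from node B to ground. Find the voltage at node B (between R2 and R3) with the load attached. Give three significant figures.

V ≈ 5.90 V

At node B, R3 is in parallel with the load: R3‖R_L = 691.2 Ω.
Below node A the resistance is R2 + (R3‖R_L) = 2341 Ω, so V_A = 25.8 × 2341/3021 = 19.99 V.
Then V_B = V_A × (R3‖R_L)/(R2 + R3‖R_L) = 19.99 × 691.2/2341 = 5.90 V.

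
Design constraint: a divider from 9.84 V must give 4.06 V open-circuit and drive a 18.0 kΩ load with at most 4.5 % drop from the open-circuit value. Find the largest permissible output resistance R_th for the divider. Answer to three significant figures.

R_th ≤ 848 Ω

Loading drop = R_th/(R_th + R_L) ≤ 0.0450, so R_th ≤ R_L · ε/(1−ε) = 18.0 kΩ × 0.0450/0.9550 = 848 Ω.
(Any R1, R2 with R2/(R1+R2) = 0.413 and R1‖R2 ≤ 848 Ω will meet the spec.)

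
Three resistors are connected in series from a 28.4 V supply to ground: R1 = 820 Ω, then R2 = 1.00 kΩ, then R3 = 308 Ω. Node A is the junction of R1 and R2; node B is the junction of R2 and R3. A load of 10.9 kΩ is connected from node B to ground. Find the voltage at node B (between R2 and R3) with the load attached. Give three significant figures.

V ≈ 4.01 V

At node B, R3 is in parallel with the load: R3‖R_L = 299.5 Ω.
Below node A the resistance is R2 + (R3‖R_L) = 1300 Ω, so V_A = 28.4 × 1300/2120 = 17.41 V.
Then V_B = V_A × (R3‖R_L)/(R2 + R3‖R_L) = 17.41 × 299.5/1300 = 4.01 V.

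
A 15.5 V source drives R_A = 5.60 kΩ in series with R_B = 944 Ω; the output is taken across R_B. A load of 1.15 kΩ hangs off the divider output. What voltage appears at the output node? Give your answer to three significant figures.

V_out ≈ 1.31 V

The load sits in parallel with R_B: R_B‖R_L = (944 × 1150) / (944 + 1150) = 518.4 Ω.
V_out = 15.5 × 518.4 / (5600 + 518.4) = 15.5 × 518.4/6118 = 1.31 V.
(Unloaded it would have been 2.24 V.)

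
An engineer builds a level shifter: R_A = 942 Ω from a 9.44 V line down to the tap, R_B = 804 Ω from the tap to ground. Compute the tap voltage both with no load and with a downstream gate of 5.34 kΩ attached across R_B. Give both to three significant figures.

Unloaded: 4.35 V; loaded: 4.02 V

Open-circuit: V = 9.44 × 804/(942 + 804) = 4.35 V.
With the load, R_B becomes R_B‖R_L = 698.8 Ω, so V = 9.44 × 698.8/1641 = 4.02 V.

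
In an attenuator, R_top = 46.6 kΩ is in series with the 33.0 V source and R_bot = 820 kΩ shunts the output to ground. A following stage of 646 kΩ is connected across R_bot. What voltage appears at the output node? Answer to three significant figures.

The load sits in parallel with R_bot: R_bot‖R_L = (820 × 646) / (820 + 646) = 361.3 kΩ.
V_out = 33.0 × 361.3 / (46.6 + 361.3) = 33.0 × 361.3/407.9 = 29.2 V.

V_out ≈ 29.2 V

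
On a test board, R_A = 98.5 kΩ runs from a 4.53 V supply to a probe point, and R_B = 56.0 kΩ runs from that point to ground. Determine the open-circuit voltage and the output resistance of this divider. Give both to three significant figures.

V_th = 1.64 V, R_th = 35.7 kΩ

V_th is the open-circuit tap voltage: 4.53 × 56.0/(98.5 + 56.0) = 1.64 V.
With the supply zeroed, R_A and R_B appear in parallel from the tap: R_th = R_A‖R_B = (98.5 × 56.0)/154.5 = 35.7 kΩ.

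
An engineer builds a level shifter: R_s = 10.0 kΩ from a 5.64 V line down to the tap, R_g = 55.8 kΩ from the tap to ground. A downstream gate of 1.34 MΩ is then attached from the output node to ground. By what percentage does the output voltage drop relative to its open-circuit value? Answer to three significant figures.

The divider's output (Thévenin) resistance is R_s‖R_g = 8.480 kΩ.
Fractional drop under load = R_th/(R_th + R_L) = 8.480 / (8.480 + 1340) = 0.006289.
So the output falls by 0.629 %.

0.629 %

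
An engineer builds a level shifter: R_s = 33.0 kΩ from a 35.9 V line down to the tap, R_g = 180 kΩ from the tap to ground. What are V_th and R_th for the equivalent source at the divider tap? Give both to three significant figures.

V_th is the open-circuit tap voltage: 35.9 × 180/(33.0 + 180) = 30.3 V.
With the supply zeroed, R_s and R_g appear in parallel from the tap: R_th = R_s‖R_g = (33.0 × 180)/213.0 = 27.9 kΩ.

V_th = 30.3 V, R_th = 27.9 kΩ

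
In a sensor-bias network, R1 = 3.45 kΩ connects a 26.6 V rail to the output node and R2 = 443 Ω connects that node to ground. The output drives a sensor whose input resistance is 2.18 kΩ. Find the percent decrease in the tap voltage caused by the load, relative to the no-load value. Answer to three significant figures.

15.3 %

Unloaded V = 26.6 × 443/3893 = 3.027 V.
Loaded: R2‖R_L = 368.2 Ω, giving V = 26.6 × 368.2/3818 = 2.565 V.
Drop = (3.027 − 2.565) / 3.027 = 15.3 %.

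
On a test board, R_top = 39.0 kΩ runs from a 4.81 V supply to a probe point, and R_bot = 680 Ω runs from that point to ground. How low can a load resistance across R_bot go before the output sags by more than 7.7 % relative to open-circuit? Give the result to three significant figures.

R_L(min) ≈ 8.01 kΩ

Output resistance R_th = R_top‖R_bot = (39000 × 680)/39680 = 668.3 Ω.
The fractional drop is R_th/(R_th + R_L); requiring this ≤ 0.0770 gives R_L ≥ R_th(1/0.0770 − 1) = 668.3 × 11.99 = 8.01 kΩ.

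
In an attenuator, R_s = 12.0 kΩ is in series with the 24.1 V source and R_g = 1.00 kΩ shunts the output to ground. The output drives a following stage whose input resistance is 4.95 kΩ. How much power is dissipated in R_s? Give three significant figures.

P ≈ 42.3 mW

Total resistance from the source is R_s + (R_g‖R_L) = 12.83 kΩ, so I = 24.1/12.83 kΩ = 1.878 mA.
P = I²·R_s = (1.878 mA)² × 12.0 kΩ = 42.3 mW.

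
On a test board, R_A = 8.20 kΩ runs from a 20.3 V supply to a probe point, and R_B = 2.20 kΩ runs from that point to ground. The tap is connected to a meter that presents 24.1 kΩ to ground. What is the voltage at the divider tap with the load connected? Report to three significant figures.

V_out ≈ 4.01 V

The load sits in parallel with R_B: R_B‖R_L = (2.20 × 24.1) / (2.20 + 24.1) = 2.016 kΩ.
V_out = 20.3 × 2.016 / (8.20 + 2.016) = 20.3 × 2.016/10.22 = 4.01 V.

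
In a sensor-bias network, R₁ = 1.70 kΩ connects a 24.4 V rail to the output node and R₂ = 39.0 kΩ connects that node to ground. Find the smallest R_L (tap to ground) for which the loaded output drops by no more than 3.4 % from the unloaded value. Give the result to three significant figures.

Output resistance R_th = R₁‖R₂ = (1.70 × 39.0)/40.70 = 1.629 kΩ.
The fractional drop is R_th/(R_th + R_L); requiring this ≤ 0.0340 gives R_L ≥ R_th(1/0.0340 − 1) = 1.629 × 28.41 = 46.3 kΩ.

R_L(min) ≈ 46.3 kΩ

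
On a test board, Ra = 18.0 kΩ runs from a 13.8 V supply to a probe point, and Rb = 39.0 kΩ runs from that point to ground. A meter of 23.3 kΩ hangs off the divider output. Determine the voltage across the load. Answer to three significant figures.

The load sits in parallel with Rb: Rb‖R_L = (39.0 × 23.3) / (39.0 + 23.3) = 14.59 kΩ.
V_out = 13.8 × 14.59 / (18.0 + 14.59) = 13.8 × 14.59/32.59 = 6.18 V.
(Unloaded it would have been 9.44 V.)

V_out ≈ 6.18 V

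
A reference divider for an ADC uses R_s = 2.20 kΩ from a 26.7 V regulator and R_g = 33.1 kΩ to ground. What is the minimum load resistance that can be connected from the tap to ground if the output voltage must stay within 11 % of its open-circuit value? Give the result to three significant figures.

Output resistance R_th = R_s‖R_g = (2.20 × 33.1)/35.30 = 2.063 kΩ.
The fractional drop is R_th/(R_th + R_L); requiring this ≤ 0.110 gives R_L ≥ R_th(1/0.110 − 1) = 2.063 × 8.091 = 16.7 kΩ.

R_L(min) ≈ 16.7 kΩ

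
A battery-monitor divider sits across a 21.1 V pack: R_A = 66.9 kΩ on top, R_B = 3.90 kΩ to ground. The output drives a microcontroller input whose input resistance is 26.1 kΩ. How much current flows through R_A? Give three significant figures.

I ≈ 0.300 mA

R_B‖R_L = 3.393 kΩ, so the source sees R_A + R_B‖R_L = 70.29 kΩ.
I = 21.1 V / 70.29 kΩ = 0.300 mA.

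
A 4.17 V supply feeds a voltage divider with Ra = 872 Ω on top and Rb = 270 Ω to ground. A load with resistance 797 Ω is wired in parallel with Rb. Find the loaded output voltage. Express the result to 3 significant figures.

The load sits in parallel with Rb: Rb‖R_L = (270 × 797) / (270 + 797) = 201.7 Ω.
V_out = 4.17 × 201.7 / (872 + 201.7) = 4.17 × 201.7/1074 = 0.783 V.

V_out ≈ 0.783 V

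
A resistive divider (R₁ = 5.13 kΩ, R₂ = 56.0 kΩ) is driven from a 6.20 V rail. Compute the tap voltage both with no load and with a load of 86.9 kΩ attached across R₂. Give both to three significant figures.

Unloaded: 5.68 V; loaded: 5.39 V

Open-circuit: V = 6.20 × 56.0/(5.13 + 56.0) = 5.68 V.
With the load, R₂ becomes R₂‖R_L = 34.05 kΩ, so V = 6.20 × 34.05/39.18 = 5.39 V.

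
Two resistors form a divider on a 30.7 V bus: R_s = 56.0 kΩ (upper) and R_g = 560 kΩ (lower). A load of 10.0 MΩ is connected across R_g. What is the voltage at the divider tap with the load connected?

The load sits in parallel with R_g: R_g‖R_L = (560 × 10000) / (560 + 10000) = 530.3 kΩ.
V_out = 30.7 × 530.3 / (56.0 + 530.3) = 30.7 × 530.3/586.3 = 27.8 V.

V_out ≈ 27.8 V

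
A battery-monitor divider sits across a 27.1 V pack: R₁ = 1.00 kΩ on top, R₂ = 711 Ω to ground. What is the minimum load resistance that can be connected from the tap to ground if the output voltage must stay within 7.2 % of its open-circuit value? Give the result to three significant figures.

R_L(min) ≈ 5.36 kΩ

Output resistance R_th = R₁‖R₂ = (1000 × 711)/1711 = 415.5 Ω.
The fractional drop is R_th/(R_th + R_L); requiring this ≤ 0.0720 gives R_L ≥ R_th(1/0.0720 − 1) = 415.5 × 12.89 = 5.36 kΩ.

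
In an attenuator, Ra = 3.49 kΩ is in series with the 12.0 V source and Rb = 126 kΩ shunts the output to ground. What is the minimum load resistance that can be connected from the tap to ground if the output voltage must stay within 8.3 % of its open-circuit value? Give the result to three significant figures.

R_L(min) ≈ 37.5 kΩ

Output resistance R_th = Ra‖Rb = (3.49 × 126)/129.5 = 3.396 kΩ.
The fractional drop is R_th/(R_th + R_L); requiring this ≤ 0.0830 gives R_L ≥ R_th(1/0.0830 − 1) = 3.396 × 11.05 = 37.5 kΩ.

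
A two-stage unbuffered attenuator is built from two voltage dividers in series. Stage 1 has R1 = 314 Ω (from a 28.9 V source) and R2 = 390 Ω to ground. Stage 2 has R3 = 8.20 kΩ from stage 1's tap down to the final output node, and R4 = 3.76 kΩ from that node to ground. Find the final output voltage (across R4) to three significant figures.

V_out ≈ 4.96 V

Stage 2 presents R3+R4 = 11960 Ω as a load on stage 1's tap.
Stage 1's lower leg becomes R2‖(R3+R4) = 377.7 Ω, so V_mid = 28.9 × 377.7/691.7 = 15.78 V.
Stage 2 is itself unloaded: V_out = V_mid × R4/(R3+R4) = 15.78 × 3760/11960 = 4.96 V.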